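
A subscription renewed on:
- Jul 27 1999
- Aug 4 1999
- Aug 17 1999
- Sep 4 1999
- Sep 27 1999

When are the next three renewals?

Intervals are 8, 13, 18, 23 days — an arithmetic progression with common difference 5.
Next gap: 28 days. Sep 27 1999 + 28 days = Oct 25 1999.
Next gap: 33 days. Oct 25 1999 + 33 days = Nov 27 1999.
Next gap: 38 days. Nov 27 1999 + 38 days = Jan 4 2000.

Oct 25 1999, Nov 27 1999, Jan 4 2000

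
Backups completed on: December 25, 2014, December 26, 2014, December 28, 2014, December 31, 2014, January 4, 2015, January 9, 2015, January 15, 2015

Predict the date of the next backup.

January 22, 2015

Gaps: 1, 2, 3, 4, 5, 6 days — each gap is 1 larger than the previous one.
Next gap: 7 days. January 15, 2015 + 7 days = January 22, 2015.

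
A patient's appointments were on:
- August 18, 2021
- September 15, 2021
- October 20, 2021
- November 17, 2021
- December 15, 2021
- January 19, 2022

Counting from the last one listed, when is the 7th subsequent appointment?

August 17, 2022

All dates are Wednesdays, 28, 35, 28, 28, 35 days apart.
Specifically, the 3rd Wednesday of each month.
3rd Wednesday of February 2022: February 16, 2022.
March 2022 — 3rd Wednesday is March 16, 2022.
April 2022 — 3rd Wednesday is April 20, 2022.
3rd Wednesday of May 2022: May 18, 2022.
June 2022 — 3rd Wednesday is June 15, 2022.
July 2022 — 3rd Wednesday is July 20, 2022.
August 2022 — 3rd Wednesday is August 17, 2022.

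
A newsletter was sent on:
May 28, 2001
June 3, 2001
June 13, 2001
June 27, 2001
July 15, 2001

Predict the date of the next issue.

August 6, 2001

Intervals are 6, 10, 14, 18 days — an arithmetic progression with common difference 4.
Next gap: 22 days. July 15, 2001 + 22 days = August 6, 2001.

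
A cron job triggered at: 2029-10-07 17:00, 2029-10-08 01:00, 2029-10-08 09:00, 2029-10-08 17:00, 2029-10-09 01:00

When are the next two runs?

2029-10-09 09:00, 2029-10-09 17:00

The interval is a steady 8 hours (8, 8, 8, 8).
2029-10-09 01:00 + 8 h = 2029-10-09 09:00.
2029-10-09 09:00 + 8 h = 2029-10-09 17:00.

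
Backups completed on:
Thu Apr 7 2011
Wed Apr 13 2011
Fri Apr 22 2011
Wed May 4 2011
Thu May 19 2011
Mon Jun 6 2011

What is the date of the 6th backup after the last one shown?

Thu Nov 24 2011

Intervals are 6, 9, 12, 15, 18 days — an arithmetic progression with common difference 3.
Next gap: 21 days. Mon Jun 6 2011 + 21 days = Mon Jun 27 2011.
Next gap: 24 days. Mon Jun 27 2011 + 24 days = Thu Jul 21 2011.
Next gap: 27 days. Thu Jul 21 2011 + 27 days = Wed Aug 17 2011.
Next gap: 30 days. Wed Aug 17 2011 + 30 days = Fri Sep 16 2011.
Next gap: 33 days. Fri Sep 16 2011 + 33 days = Wed Oct 19 2011.
Next gap: 36 days. Wed Oct 19 2011 + 36 days = Thu Nov 24 2011.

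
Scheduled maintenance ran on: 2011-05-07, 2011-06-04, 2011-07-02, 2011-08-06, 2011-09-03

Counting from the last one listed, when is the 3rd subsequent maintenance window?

2011-12-03

All dates are Saturdays, 28, 28, 35, 28 days apart.
Specifically, the 1st Saturday of each month.
October 2011 — 1st Saturday is 2011-10-01.
November 2011 — 1st Saturday is 2011-11-05.
1st Saturday of December 2011: 2011-12-03.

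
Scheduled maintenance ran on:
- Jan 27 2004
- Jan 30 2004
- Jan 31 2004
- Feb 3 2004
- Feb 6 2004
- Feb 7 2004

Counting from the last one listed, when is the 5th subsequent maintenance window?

Feb 20 2004

Gaps: 3, 1, 3, 3, 1 days — not constant, but cyclic with period 3.
The events fall on every Tuesday, Friday and Saturday.
Next Tuesday: Feb 10 2004.
Next Friday: Feb 13 2004.
The following Saturday is Feb 14 2004.
The following Tuesday is Feb 17 2004.
The following Friday is Feb 20 2004.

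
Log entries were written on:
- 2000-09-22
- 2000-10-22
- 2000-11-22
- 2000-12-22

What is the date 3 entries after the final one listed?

Gaps: 30, 31, 30 days — not constant. Every event is on the 22nd of the month.
Pattern: the 22nd of each month.
Next: January 2001 → 2001-01-22.
Next: February 2001 → 2001-02-22.
Next: March 2001 → 2001-03-22.

2001-03-22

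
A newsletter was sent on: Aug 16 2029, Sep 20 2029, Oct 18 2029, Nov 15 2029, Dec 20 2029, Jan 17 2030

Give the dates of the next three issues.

These are Thursdays at 28- or 35-day spacing (35, 28, 28, 35, 28).
The pattern: 3rd Thursday of the month.
3rd Thursday of February 2030: Feb 21 2030.
March 2030 — 3rd Thursday is Mar 21 2030.
April 2030 — 3rd Thursday is Apr 18 2030.

Feb 21 2030, Mar 21 2030, Apr 18 2030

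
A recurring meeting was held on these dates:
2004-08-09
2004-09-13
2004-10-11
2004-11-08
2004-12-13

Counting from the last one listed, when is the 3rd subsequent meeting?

Gaps: 35, 28, 28, 35 days — a mix of 28 and 35. Every date is a Monday.
Each is the 2nd Monday of its month.
January 2005 — 2nd Monday is 2005-01-10.
February 2005 — 2nd Monday is 2005-02-14.
March 2005 — 2nd Monday is 2005-03-14.

2005-03-14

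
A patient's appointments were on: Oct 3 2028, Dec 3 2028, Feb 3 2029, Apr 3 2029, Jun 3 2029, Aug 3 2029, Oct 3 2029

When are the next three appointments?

Gaps: 61, 62, 59, 61, 61, 61 days — not constant. Every event is on the 3rd of the month.
Pattern: the 3rd of every 2 months.
Next: December 2029 → Dec 3 2029.
Next: February 2030 → Feb 3 2030.
Next: April 2030 → Apr 3 2030.

Dec 3 2029, Feb 3 2030, Apr 3 2030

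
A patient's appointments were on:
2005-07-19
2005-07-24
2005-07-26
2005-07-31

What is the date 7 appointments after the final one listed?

2005-08-23

Every event lands on a Tuesday or Sunday (gaps cycle 5, 2, 5).
So the schedule is: every Tuesday and Sunday.
Next Tuesday: 2005-08-02.
Next Sunday: 2005-08-07.
The following Tuesday is 2005-08-09.
The following Sunday is 2005-08-14.
Next Tuesday: 2005-08-16.
Next Sunday: 2005-08-21.
Next Tuesday: 2005-08-23.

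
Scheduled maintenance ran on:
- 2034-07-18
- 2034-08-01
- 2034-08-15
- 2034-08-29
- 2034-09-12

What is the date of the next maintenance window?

2034-09-26

The spacing is 14, 14, 14, 14 days — always 14 days.
2034-09-12 + 14 days = 2034-09-26.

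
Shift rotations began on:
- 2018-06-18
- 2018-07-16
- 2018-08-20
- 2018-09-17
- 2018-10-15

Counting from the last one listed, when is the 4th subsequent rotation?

Gaps: 28, 35, 28, 28 days — a mix of 28 and 35. Every date is a Monday.
Each is the 3rd Monday of its month.
November 2018 — 3rd Monday is 2018-11-19.
December 2018 — 3rd Monday is 2018-12-17.
January 2019 — 3rd Monday is 2019-01-21.
3rd Monday of February 2019: 2019-02-18.

2019-02-18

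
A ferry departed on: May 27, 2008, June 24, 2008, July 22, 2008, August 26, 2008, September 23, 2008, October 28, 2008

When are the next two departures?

November 25, 2008; December 23, 2008

These are Tuesdays at 28- or 35-day spacing (28, 28, 35, 28, 35).
The pattern: 4th Tuesday of the month.
4th Tuesday of November 2008: November 25, 2008.
4th Tuesday of December 2008: December 23, 2008.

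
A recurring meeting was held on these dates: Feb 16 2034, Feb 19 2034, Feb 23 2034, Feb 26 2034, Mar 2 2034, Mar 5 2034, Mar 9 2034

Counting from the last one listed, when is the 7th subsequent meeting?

The gap pattern 3, 4, 3, 4, 3, 4 repeats every 2 events.
These are the Thursdays and Sundays of each week.
The following Sunday is Mar 12 2034.
The following Thursday is Mar 16 2034.
Next Sunday: Mar 19 2034.
Next Thursday: Mar 23 2034.
Next Sunday: Mar 26 2034.
The following Thursday is Mar 30 2034.
The following Sunday is Apr 2 2034.

Apr 2 2034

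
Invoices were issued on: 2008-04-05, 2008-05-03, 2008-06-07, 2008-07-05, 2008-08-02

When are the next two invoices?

2008-09-06, 2008-10-04

These are Saturdays at 28- or 35-day spacing (28, 35, 28, 28).
The pattern: 1st Saturday of the month.
1st Saturday of September 2008: 2008-09-06.
1st Saturday of October 2008: 2008-10-04.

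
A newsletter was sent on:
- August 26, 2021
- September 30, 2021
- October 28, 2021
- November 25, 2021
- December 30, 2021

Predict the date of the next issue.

All Thursdays; the gaps (35, 28, 28, 35) vary with month length.
This is the last Thursday of each month.
January 2022 ends with Thursday January 27, 2022.

January 27, 2022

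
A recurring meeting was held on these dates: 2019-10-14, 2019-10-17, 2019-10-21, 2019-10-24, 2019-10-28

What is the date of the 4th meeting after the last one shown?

The gap pattern 3, 4, 3, 4 repeats every 2 events.
These are the Mondays and Thursdays of each week.
The following Thursday is 2019-10-31.
The following Monday is 2019-11-04.
Next Thursday: 2019-11-07.
Next Monday: 2019-11-11.

2019-11-11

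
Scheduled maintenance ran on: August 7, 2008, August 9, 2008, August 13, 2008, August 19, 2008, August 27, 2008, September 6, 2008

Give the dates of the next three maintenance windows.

Intervals are 2, 4, 6, 8, 10 days — an arithmetic progression with common difference 2.
Next gap: 12 days. September 6, 2008 + 12 days = September 18, 2008.
Next gap: 14 days. September 18, 2008 + 14 days = October 2, 2008.
Next gap: 16 days. October 2, 2008 + 16 days = October 18, 2008.

September 18, 2008; October 2, 2008; October 18, 2008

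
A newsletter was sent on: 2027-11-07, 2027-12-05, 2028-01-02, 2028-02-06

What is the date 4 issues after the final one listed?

Gaps: 28, 28, 35 days — a mix of 28 and 35. Every date is a Sunday.
Each is the 1st Sunday of its month.
1st Sunday of March 2028: 2028-03-05.
April 2028 — 1st Sunday is 2028-04-02.
1st Sunday of May 2028: 2028-05-07.
June 2028 — 1st Sunday is 2028-06-04.

2028-06-04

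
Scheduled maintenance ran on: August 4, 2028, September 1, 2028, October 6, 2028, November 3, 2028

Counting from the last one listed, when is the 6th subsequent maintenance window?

All dates are Fridays, 28, 35, 28 days apart.
Specifically, the 1st Friday of each month.
1st Friday of December 2028: December 1, 2028.
January 2029 — 1st Friday is January 5, 2029.
February 2029 — 1st Friday is February 2, 2029.
1st Friday of March 2029: March 2, 2029.
April 2029 — 1st Friday is April 6, 2029.
1st Friday of May 2029: May 4, 2029.

May 4, 2029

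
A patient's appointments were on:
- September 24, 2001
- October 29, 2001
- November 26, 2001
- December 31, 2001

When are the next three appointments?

All Mondays; the gaps (35, 28, 35) vary with month length.
This is the last Monday of each month.
Last Monday of January 2002: January 28, 2002.
Last Monday of February 2002: February 25, 2002.
Last Monday of March 2002: March 25, 2002.

January 28, 2002; February 25, 2002; March 25, 2002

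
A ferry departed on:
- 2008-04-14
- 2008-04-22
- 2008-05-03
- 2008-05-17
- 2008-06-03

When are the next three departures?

Gaps: 8, 11, 14, 17 days — each gap is 3 larger than the previous one.
Next gap: 20 days. 2008-06-03 + 20 days = 2008-06-23.
Next gap: 23 days. 2008-06-23 + 23 days = 2008-07-16.
Next gap: 26 days. 2008-07-16 + 26 days = 2008-08-11.

2008-06-23, 2008-07-16, 2008-08-11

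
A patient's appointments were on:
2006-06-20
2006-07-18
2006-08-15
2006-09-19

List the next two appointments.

2006-10-17, 2006-11-21

Gaps: 28, 28, 35 days — a mix of 28 and 35. Every date is a Tuesday.
Each is the 3rd Tuesday of its month.
October 2006 — 3rd Tuesday is 2006-10-17.
November 2006 — 3rd Tuesday is 2006-11-21.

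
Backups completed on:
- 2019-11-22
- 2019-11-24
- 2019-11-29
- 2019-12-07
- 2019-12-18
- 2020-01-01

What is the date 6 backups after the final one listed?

2020-05-27

The spacing grows by 3 each time: 2, 5, 8, 11, 14 days.
Next gap: 17 days. 2020-01-01 + 17 days = 2020-01-18.
Next gap: 20 days. 2020-01-18 + 20 days = 2020-02-07.
Next gap: 23 days. 2020-02-07 + 23 days = 2020-03-01.
Next gap: 26 days. 2020-03-01 + 26 days = 2020-03-27.
Next gap: 29 days. 2020-03-27 + 29 days = 2020-04-25.
Next gap: 32 days. 2020-04-25 + 32 days = 2020-05-27.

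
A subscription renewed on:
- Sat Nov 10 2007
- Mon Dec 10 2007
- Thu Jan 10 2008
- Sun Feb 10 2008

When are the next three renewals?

Mon Mar 10 2008, Thu Apr 10 2008, Sat May 10 2008

The day-of-month is always 10 (30, 31, 31 days between events).
So this recurs on the 10th of each month.
Next: March 2008 → Mon Mar 10 2008.
April 2008: Thu Apr 10 2008.
May 2008: Sat May 10 2008.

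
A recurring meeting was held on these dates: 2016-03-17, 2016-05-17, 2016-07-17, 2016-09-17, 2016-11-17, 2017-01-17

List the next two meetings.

Each date is the 17th; the gaps (61, 61, 62, 61, 61) track the month lengths.
The rule is the 17th of every 2 months.
March 2017: 2017-03-17.
May 2017: 2017-05-17.

2017-03-17, 2017-05-17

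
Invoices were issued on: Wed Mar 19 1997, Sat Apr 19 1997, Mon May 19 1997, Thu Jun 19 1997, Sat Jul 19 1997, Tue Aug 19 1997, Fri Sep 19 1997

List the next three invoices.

Each date is the 19th; the gaps (31, 30, 31, 30, 31, 31) track the month lengths.
The rule is the 19th of each month.
October 1997: Sun Oct 19 1997.
Next: November 1997 → Wed Nov 19 1997.
Next: December 1997 → Fri Dec 19 1997.

Sun Oct 19 1997, Wed Nov 19 1997, Fri Dec 19 1997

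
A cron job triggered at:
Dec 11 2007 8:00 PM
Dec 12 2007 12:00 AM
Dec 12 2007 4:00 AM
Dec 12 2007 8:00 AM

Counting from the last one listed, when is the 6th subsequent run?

Dec 13 2007 8:00 AM

Gaps: 4, 4, 4 hours — each event is 4 hours after the previous one.
Dec 12 2007 8:00 AM + 4 h = Dec 12 2007 12:00 PM.
Dec 12 2007 12:00 PM + 4 h = Dec 12 2007 4:00 PM.
Dec 12 2007 4:00 PM + 4 h = Dec 12 2007 8:00 PM.
Dec 12 2007 8:00 PM + 4 h = Dec 13 2007 12:00 AM.
Dec 13 2007 12:00 AM + 4 h = Dec 13 2007 4:00 AM.
Dec 13 2007 4:00 AM + 4 h = Dec 13 2007 8:00 AM.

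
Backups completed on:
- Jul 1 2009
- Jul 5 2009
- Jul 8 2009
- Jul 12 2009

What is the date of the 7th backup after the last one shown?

Every event lands on a Wednesday or Sunday (gaps cycle 4, 3, 4).
So the schedule is: every Wednesday and Sunday.
Next Wednesday: Jul 15 2009.
Next Sunday: Jul 19 2009.
The following Wednesday is Jul 22 2009.
The following Sunday is Jul 26 2009.
Next Wednesday: Jul 29 2009.
The following Sunday is Aug 2 2009.
The following Wednesday is Aug 5 2009.

Aug 5 2009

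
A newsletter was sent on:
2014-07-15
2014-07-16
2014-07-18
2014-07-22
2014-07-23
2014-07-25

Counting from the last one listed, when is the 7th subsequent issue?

Gaps: 1, 2, 4, 1, 2 days — not constant, but cyclic with period 3.
The events fall on every Tuesday, Wednesday and Friday.
Next Tuesday: 2014-07-29.
Next Wednesday: 2014-07-30.
Next Friday: 2014-08-01.
Next Tuesday: 2014-08-05.
Next Wednesday: 2014-08-06.
Next Friday: 2014-08-08.
The following Tuesday is 2014-08-12.

2014-08-12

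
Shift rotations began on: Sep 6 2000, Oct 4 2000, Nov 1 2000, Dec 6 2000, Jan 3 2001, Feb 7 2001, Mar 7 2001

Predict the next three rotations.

All dates are Wednesdays, 28, 28, 35, 28, 35, 28 days apart.
Specifically, the 1st Wednesday of each month.
April 2001 — 1st Wednesday is Apr 4 2001.
May 2001 — 1st Wednesday is May 2 2001.
1st Wednesday of June 2001: Jun 6 2001.

Apr 4 2001, May 2 2001, Jun 6 2001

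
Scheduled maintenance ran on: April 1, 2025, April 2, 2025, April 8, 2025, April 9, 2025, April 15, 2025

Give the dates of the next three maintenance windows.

April 16, 2025; April 22, 2025; April 23, 2025

Every event lands on a Tuesday or Wednesday (gaps cycle 1, 6, 1, 6).
So the schedule is: every Tuesday and Wednesday.
The following Wednesday is April 16, 2025.
Next Tuesday: April 22, 2025.
Next Wednesday: April 23, 2025.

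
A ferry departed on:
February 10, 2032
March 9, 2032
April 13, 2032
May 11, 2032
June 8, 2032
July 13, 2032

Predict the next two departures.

These are Tuesdays at 28- or 35-day spacing (28, 35, 28, 28, 35).
The pattern: 2nd Tuesday of the month.
2nd Tuesday of August 2032: August 10, 2032.
2nd Tuesday of September 2032: September 14, 2032.

August 10, 2032; September 14, 2032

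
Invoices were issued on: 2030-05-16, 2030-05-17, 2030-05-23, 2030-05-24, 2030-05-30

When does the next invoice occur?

2030-05-31

The gap pattern 1, 6, 1, 6 repeats every 2 events.
These are the Thursdays and Fridays of each week.
The following Friday is 2030-05-31.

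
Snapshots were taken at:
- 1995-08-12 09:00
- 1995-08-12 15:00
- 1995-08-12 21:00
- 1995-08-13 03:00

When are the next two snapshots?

1995-08-13 09:00, 1995-08-13 15:00

The interval is a steady 6 hours (6, 6, 6).
1995-08-13 03:00 + 6 h = 1995-08-13 09:00.
1995-08-13 09:00 + 6 h = 1995-08-13 15:00.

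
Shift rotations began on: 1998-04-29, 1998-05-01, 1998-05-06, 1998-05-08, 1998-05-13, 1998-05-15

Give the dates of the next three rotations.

The gap pattern 2, 5, 2, 5, 2 repeats every 2 events.
These are the Wednesdays and Fridays of each week.
Next Wednesday: 1998-05-20.
The following Friday is 1998-05-22.
The following Wednesday is 1998-05-27.

1998-05-20, 1998-05-22, 1998-05-27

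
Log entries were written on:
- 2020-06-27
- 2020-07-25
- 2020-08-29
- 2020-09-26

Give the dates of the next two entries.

2020-10-31, 2020-11-28

Every date is a Saturday; gaps 28, 35, 28 days.
Each is the last Saturday of its month (at least one falls on the 29th or later, ruling out '4th Saturday').
Last Saturday of October 2020: 2020-10-31.
November 2020 ends with Saturday 2020-11-28.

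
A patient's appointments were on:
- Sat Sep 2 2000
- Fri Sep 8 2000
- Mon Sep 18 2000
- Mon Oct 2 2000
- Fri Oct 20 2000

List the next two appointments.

The spacing grows by 4 each time: 6, 10, 14, 18 days.
Next gap: 22 days. Fri Oct 20 2000 + 22 days = Sat Nov 11 2000.
Next gap: 26 days. Sat Nov 11 2000 + 26 days = Thu Dec 7 2000.

Sat Nov 11 2000, Thu Dec 7 2000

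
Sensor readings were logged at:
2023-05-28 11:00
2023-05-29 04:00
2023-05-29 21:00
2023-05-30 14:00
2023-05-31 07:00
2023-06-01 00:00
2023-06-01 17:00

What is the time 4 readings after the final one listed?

2023-06-04 13:00

Gaps: 17, 17, 17, 17, 17, 17 hours — each event is 17 hours after the previous one.
2023-06-01 17:00 + 17 h = 2023-06-02 10:00.
2023-06-02 10:00 + 17 h = 2023-06-03 03:00.
2023-06-03 03:00 + 17 h = 2023-06-03 20:00.
2023-06-03 20:00 + 17 h = 2023-06-04 13:00.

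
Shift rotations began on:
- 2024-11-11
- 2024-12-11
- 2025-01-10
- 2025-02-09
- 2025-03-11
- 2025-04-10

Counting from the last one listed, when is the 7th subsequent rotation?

2025-11-06

Every event comes 30 days after the last (30, 30, 30, 30, 30).
2025-04-10 + 30 days = 2025-05-10.
2025-05-10 + 30 days = 2025-06-09.
2025-06-09 + 30 days = 2025-07-09.
2025-07-09 + 30 days = 2025-08-08.
2025-08-08 + 30 days = 2025-09-07.
2025-09-07 + 30 days = 2025-10-07.
2025-10-07 + 30 days = 2025-11-06.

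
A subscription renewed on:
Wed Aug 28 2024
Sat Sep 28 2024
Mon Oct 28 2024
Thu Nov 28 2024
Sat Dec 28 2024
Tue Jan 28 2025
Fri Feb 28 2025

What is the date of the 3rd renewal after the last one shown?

Each date is the 28th; the gaps (31, 30, 31, 30, 31, 31) track the month lengths.
The rule is the 28th of each month.
March 2025: Fri Mar 28 2025.
Next: April 2025 → Mon Apr 28 2025.
Next: May 2025 → Wed May 28 2025.

Wed May 28 2025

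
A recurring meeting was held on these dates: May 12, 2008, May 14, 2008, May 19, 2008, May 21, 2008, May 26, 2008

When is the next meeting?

Gaps: 2, 5, 2, 5 days — not constant, but cyclic with period 2.
The events fall on every Monday and Wednesday.
The following Wednesday is May 28, 2008.

May 28, 2008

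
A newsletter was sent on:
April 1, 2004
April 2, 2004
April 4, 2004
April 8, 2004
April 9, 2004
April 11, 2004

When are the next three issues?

April 15, 2004; April 16, 2004; April 18, 2004

Gaps: 1, 2, 4, 1, 2 days — not constant, but cyclic with period 3.
The events fall on every Thursday, Friday and Sunday.
Next Thursday: April 15, 2004.
The following Friday is April 16, 2004.
The following Sunday is April 18, 2004.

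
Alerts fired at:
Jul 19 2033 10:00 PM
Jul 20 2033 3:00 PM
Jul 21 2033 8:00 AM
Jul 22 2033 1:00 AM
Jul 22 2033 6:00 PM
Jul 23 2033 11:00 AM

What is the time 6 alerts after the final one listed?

Jul 27 2033 5:00 PM

The interval is a steady 17 hours (17, 17, 17, 17, 17).
Jul 23 2033 11:00 AM + 17 h = Jul 24 2033 4:00 AM.
Jul 24 2033 4:00 AM + 17 h = Jul 24 2033 9:00 PM.
Jul 24 2033 9:00 PM + 17 h = Jul 25 2033 2:00 PM.
Jul 25 2033 2:00 PM + 17 h = Jul 26 2033 7:00 AM.
Jul 26 2033 7:00 AM + 17 h = Jul 27 2033 12:00 AM.
Jul 27 2033 12:00 AM + 17 h = Jul 27 2033 5:00 PM.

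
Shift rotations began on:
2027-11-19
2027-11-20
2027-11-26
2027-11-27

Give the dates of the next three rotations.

Gaps: 1, 6, 1 days — not constant, but cyclic with period 2.
The events fall on every Friday and Saturday.
Next Friday: 2027-12-03.
The following Saturday is 2027-12-04.
Next Friday: 2027-12-10.

2027-12-03, 2027-12-04, 2027-12-10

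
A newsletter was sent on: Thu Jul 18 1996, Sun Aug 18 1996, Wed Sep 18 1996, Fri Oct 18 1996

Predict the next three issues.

Mon Nov 18 1996, Wed Dec 18 1996, Sat Jan 18 1997

The day-of-month is always 18 (31, 31, 30 days between events).
So this recurs on the 18th of each month.
November 1996: Mon Nov 18 1996.
December 1996: Wed Dec 18 1996.
January 1997: Sat Jan 18 1997.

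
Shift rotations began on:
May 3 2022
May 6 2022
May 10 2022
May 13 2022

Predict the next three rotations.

Gaps: 3, 4, 3 days — not constant, but cyclic with period 2.
The events fall on every Tuesday and Friday.
The following Tuesday is May 17 2022.
Next Friday: May 20 2022.
Next Tuesday: May 24 2022.

May 17 2022, May 20 2022, May 24 2022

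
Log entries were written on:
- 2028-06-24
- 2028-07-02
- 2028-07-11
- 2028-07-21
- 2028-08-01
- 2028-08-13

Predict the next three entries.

Intervals are 8, 9, 10, 11, 12 days — an arithmetic progression with common difference 1.
Next gap: 13 days. 2028-08-13 + 13 days = 2028-08-26.
Next gap: 14 days. 2028-08-26 + 14 days = 2028-09-09.
Next gap: 15 days. 2028-09-09 + 15 days = 2028-09-24.

2028-08-26, 2028-09-09, 2028-09-24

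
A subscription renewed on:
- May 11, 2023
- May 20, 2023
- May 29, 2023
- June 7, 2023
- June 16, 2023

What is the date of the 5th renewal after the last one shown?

July 31, 2023

The spacing is 9, 9, 9, 9 days — always 9 days.
June 16, 2023 + 9 days = June 25, 2023.
June 25, 2023 + 9 days = July 4, 2023.
July 4, 2023 + 9 days = July 13, 2023.
July 13, 2023 + 9 days = July 22, 2023.
July 22, 2023 + 9 days = July 31, 2023.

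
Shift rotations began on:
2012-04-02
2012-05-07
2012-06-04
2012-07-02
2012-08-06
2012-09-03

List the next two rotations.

2012-10-01, 2012-11-05

Gaps: 35, 28, 28, 35, 28 days — a mix of 28 and 35. Every date is a Monday.
Each is the 1st Monday of its month.
1st Monday of October 2012: 2012-10-01.
1st Monday of November 2012: 2012-11-05.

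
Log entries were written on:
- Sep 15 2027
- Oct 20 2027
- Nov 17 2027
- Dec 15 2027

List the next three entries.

Jan 19 2028, Feb 16 2028, Mar 15 2028

These are Wednesdays at 28- or 35-day spacing (35, 28, 28).
The pattern: 3rd Wednesday of the month.
3rd Wednesday of January 2028: Jan 19 2028.
3rd Wednesday of February 2028: Feb 16 2028.
March 2028 — 3rd Wednesday is Mar 15 2028.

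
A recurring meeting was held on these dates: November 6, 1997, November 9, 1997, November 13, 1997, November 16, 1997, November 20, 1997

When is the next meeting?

November 23, 1997

Every event lands on a Thursday or Sunday (gaps cycle 3, 4, 3, 4).
So the schedule is: every Thursday and Sunday.
Next Sunday: November 23, 1997.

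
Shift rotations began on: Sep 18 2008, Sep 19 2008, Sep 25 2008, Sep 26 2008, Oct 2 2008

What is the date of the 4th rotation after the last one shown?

The gap pattern 1, 6, 1, 6 repeats every 2 events.
These are the Thursdays and Fridays of each week.
Next Friday: Oct 3 2008.
Next Thursday: Oct 9 2008.
The following Friday is Oct 10 2008.
Next Thursday: Oct 16 2008.

Oct 16 2008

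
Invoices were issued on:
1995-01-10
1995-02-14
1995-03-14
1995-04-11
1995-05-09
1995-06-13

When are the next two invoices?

1995-07-11, 1995-08-08

All dates are Tuesdays, 35, 28, 28, 28, 35 days apart.
Specifically, the 2nd Tuesday of each month.
2nd Tuesday of July 1995: 1995-07-11.
2nd Tuesday of August 1995: 1995-08-08.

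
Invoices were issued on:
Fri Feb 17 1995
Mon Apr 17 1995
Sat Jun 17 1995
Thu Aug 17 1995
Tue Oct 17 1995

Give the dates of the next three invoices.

Each date is the 17th; the gaps (59, 61, 61, 61) track the month lengths.
The rule is the 17th of every 2 months.
December 1995: Sun Dec 17 1995.
Next: February 1996 → Sat Feb 17 1996.
Next: April 1996 → Wed Apr 17 1996.

Sun Dec 17 1995, Sat Feb 17 1996, Wed Apr 17 1996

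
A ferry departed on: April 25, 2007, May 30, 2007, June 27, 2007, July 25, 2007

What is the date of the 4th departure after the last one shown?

All Wednesdays; the gaps (35, 28, 28) vary with month length.
This is the last Wednesday of each month.
August 2007 ends with Wednesday August 29, 2007.
September 2007 ends with Wednesday September 26, 2007.
Last Wednesday of October 2007: October 31, 2007.
November 2007 ends with Wednesday November 28, 2007.

November 28, 2007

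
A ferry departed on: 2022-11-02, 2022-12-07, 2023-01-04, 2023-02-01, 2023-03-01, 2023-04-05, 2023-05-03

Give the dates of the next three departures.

2023-06-07, 2023-07-05, 2023-08-02

Gaps: 35, 28, 28, 28, 35, 28 days — a mix of 28 and 35. Every date is a Wednesday.
Each is the 1st Wednesday of its month.
1st Wednesday of June 2023: 2023-06-07.
July 2023 — 1st Wednesday is 2023-07-05.
1st Wednesday of August 2023: 2023-08-02.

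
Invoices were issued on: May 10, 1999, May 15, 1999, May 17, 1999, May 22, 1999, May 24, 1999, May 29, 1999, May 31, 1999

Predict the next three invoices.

Every event lands on a Monday or Saturday (gaps cycle 5, 2, 5, 2, 5, 2).
So the schedule is: every Monday and Saturday.
The following Saturday is June 5, 1999.
Next Monday: June 7, 1999.
Next Saturday: June 12, 1999.

June 5, 1999; June 7, 1999; June 12, 1999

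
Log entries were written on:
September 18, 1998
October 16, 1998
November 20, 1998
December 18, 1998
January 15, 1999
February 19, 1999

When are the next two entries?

March 19, 1999; April 16, 1999

Gaps: 28, 35, 28, 28, 35 days — a mix of 28 and 35. Every date is a Friday.
Each is the 3rd Friday of its month.
3rd Friday of March 1999: March 19, 1999.
3rd Friday of April 1999: April 16, 1999.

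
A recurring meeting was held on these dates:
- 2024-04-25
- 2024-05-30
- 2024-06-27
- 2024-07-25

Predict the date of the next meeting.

2024-08-29

All Thursdays; the gaps (35, 28, 28) vary with month length.
This is the last Thursday of each month.
Last Thursday of August 2024: 2024-08-29.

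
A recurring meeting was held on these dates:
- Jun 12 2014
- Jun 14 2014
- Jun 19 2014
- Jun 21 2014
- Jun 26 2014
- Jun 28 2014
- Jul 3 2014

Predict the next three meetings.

Every event lands on a Thursday or Saturday (gaps cycle 2, 5, 2, 5, 2, 5).
So the schedule is: every Thursday and Saturday.
The following Saturday is Jul 5 2014.
Next Thursday: Jul 10 2014.
Next Saturday: Jul 12 2014.

Jul 5 2014, Jul 10 2014, Jul 12 2014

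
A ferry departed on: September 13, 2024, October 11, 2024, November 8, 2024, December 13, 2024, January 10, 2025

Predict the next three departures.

February 14, 2025; March 14, 2025; April 11, 2025

Gaps: 28, 28, 35, 28 days — a mix of 28 and 35. Every date is a Friday.
Each is the 2nd Friday of its month.
2nd Friday of February 2025: February 14, 2025.
2nd Friday of March 2025: March 14, 2025.
2nd Friday of April 2025: April 11, 2025.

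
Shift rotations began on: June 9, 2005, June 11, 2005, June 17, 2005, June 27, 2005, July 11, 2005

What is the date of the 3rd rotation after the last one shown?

Intervals are 2, 6, 10, 14 days — an arithmetic progression with common difference 4.
Next gap: 18 days. July 11, 2005 + 18 days = July 29, 2005.
Next gap: 22 days. July 29, 2005 + 22 days = August 20, 2005.
Next gap: 26 days. August 20, 2005 + 26 days = September 15, 2005.

September 15, 2005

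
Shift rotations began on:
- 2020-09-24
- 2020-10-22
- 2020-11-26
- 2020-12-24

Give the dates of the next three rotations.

2021-01-28, 2021-02-25, 2021-03-25

Gaps: 28, 35, 28 days — a mix of 28 and 35. Every date is a Thursday.
Each is the 4th Thursday of its month.
4th Thursday of January 2021: 2021-01-28.
4th Thursday of February 2021: 2021-02-25.
March 2021 — 4th Thursday is 2021-03-25.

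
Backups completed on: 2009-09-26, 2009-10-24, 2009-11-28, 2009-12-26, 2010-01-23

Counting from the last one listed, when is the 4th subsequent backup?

All dates are Saturdays, 28, 35, 28, 28 days apart.
Specifically, the 4th Saturday of each month.
February 2010 — 4th Saturday is 2010-02-27.
March 2010 — 4th Saturday is 2010-03-27.
April 2010 — 4th Saturday is 2010-04-24.
May 2010 — 4th Saturday is 2010-05-22.

2010-05-22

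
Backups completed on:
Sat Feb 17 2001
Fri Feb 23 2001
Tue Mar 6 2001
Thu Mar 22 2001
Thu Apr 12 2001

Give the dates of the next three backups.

Tue May 8 2001, Fri Jun 8 2001, Sat Jul 14 2001

Intervals are 6, 11, 16, 21 days — an arithmetic progression with common difference 5.
Next gap: 26 days. Thu Apr 12 2001 + 26 days = Tue May 8 2001.
Next gap: 31 days. Tue May 8 2001 + 31 days = Fri Jun 8 2001.
Next gap: 36 days. Fri Jun 8 2001 + 36 days = Sat Jul 14 2001.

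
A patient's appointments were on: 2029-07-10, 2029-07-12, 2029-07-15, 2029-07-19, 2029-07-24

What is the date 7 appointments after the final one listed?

Intervals are 2, 3, 4, 5 days — an arithmetic progression with common difference 1.
Next gap: 6 days. 2029-07-24 + 6 days = 2029-07-30.
Next gap: 7 days. 2029-07-30 + 7 days = 2029-08-06.
Next gap: 8 days. 2029-08-06 + 8 days = 2029-08-14.
Next gap: 9 days. 2029-08-14 + 9 days = 2029-08-23.
Next gap: 10 days. 2029-08-23 + 10 days = 2029-09-02.
Next gap: 11 days. 2029-09-02 + 11 days = 2029-09-13.
Next gap: 12 days. 2029-09-13 + 12 days = 2029-09-25.

2029-09-25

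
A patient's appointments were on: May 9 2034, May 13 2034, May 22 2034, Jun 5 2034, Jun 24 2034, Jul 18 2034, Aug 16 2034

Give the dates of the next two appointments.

Sep 19 2034, Oct 28 2034

Intervals are 4, 9, 14, 19, 24, 29 days — an arithmetic progression with common difference 5.
Next gap: 34 days. Aug 16 2034 + 34 days = Sep 19 2034.
Next gap: 39 days. Sep 19 2034 + 39 days = Oct 28 2034.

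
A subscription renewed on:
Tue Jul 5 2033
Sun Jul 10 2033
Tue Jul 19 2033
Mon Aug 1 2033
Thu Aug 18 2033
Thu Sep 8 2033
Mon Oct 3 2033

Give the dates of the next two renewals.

The spacing grows by 4 each time: 5, 9, 13, 17, 21, 25 days.
Next gap: 29 days. Mon Oct 3 2033 + 29 days = Tue Nov 1 2033.
Next gap: 33 days. Tue Nov 1 2033 + 33 days = Sun Dec 4 2033.

Tue Nov 1 2033, Sun Dec 4 2033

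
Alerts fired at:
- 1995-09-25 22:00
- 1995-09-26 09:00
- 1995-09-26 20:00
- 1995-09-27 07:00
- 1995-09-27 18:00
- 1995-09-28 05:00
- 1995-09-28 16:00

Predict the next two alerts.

Spacing: 11, 11, 11, 11, 11, 11 h — constant 11 h.
1995-09-28 16:00 + 11 h = 1995-09-29 03:00.
1995-09-29 03:00 + 11 h = 1995-09-29 14:00.

1995-09-29 03:00, 1995-09-29 14:00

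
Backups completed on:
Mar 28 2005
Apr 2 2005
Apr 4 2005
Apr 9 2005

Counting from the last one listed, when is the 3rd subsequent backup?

Apr 18 2005

The gap pattern 5, 2, 5 repeats every 2 events.
These are the Mondays and Saturdays of each week.
Next Monday: Apr 11 2005.
Next Saturday: Apr 16 2005.
The following Monday is Apr 18 2005.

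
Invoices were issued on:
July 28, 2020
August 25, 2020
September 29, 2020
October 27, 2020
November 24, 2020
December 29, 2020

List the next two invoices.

January 26, 2021; February 23, 2021

These are Tuesdays with 28, 35, 28, 28, 35-day gaps.
Each is the final Tuesday of its month — September 29, 2020 is past the 28th, so '4th Tuesday' doesn't fit.
January 2021 ends with Tuesday January 26, 2021.
Last Tuesday of February 2021: February 23, 2021.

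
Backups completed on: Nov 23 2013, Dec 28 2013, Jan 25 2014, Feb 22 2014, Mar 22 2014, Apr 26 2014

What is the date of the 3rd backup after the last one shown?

Gaps: 35, 28, 28, 28, 35 days — a mix of 28 and 35. Every date is a Saturday.
Each is the 4th Saturday of its month.
4th Saturday of May 2014: May 24 2014.
4th Saturday of June 2014: Jun 28 2014.
July 2014 — 4th Saturday is Jul 26 2014.

Jul 26 2014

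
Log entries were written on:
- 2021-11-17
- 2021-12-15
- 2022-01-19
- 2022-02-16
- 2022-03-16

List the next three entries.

2022-04-20, 2022-05-18, 2022-06-15

Gaps: 28, 35, 28, 28 days — a mix of 28 and 35. Every date is a Wednesday.
Each is the 3rd Wednesday of its month.
April 2022 — 3rd Wednesday is 2022-04-20.
3rd Wednesday of May 2022: 2022-05-18.
June 2022 — 3rd Wednesday is 2022-06-15.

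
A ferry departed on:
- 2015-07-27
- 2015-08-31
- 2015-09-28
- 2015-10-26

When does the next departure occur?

All Mondays; the gaps (35, 28, 28) vary with month length.
This is the last Monday of each month.
November 2015 ends with Monday 2015-11-30.

2015-11-30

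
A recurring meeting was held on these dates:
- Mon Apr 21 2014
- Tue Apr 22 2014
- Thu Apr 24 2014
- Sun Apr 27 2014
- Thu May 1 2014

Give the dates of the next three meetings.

Intervals are 1, 2, 3, 4 days — an arithmetic progression with common difference 1.
Next gap: 5 days. Thu May 1 2014 + 5 days = Tue May 6 2014.
Next gap: 6 days. Tue May 6 2014 + 6 days = Mon May 12 2014.
Next gap: 7 days. Mon May 12 2014 + 7 days = Mon May 19 2014.

Tue May 6 2014, Mon May 12 2014, Mon May 19 2014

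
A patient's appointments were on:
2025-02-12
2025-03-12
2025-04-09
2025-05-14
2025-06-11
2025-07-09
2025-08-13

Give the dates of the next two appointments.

All dates are Wednesdays, 28, 28, 35, 28, 28, 35 days apart.
Specifically, the 2nd Wednesday of each month.
2nd Wednesday of September 2025: 2025-09-10.
October 2025 — 2nd Wednesday is 2025-10-08.

2025-09-10, 2025-10-08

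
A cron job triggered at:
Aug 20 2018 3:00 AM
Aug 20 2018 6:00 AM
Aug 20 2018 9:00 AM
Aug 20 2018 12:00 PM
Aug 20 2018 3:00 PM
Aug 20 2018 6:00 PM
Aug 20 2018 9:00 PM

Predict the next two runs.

Aug 21 2018 12:00 AM, Aug 21 2018 3:00 AM

Gaps: 3, 3, 3, 3, 3, 3 hours — each event is 3 hours after the previous one.
Aug 20 2018 9:00 PM + 3 h = Aug 21 2018 12:00 AM.
Aug 21 2018 12:00 AM + 3 h = Aug 21 2018 3:00 AM.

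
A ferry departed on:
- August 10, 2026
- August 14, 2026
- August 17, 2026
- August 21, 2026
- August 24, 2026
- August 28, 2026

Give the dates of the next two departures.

The gap pattern 4, 3, 4, 3, 4 repeats every 2 events.
These are the Mondays and Fridays of each week.
The following Monday is August 31, 2026.
Next Friday: September 4, 2026.

August 31, 2026; September 4, 2026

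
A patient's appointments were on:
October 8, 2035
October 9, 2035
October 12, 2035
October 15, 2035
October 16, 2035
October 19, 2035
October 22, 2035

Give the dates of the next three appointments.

October 23, 2035; October 26, 2035; October 29, 2035

Every event lands on a Monday or Tuesday or Friday (gaps cycle 1, 3, 3, 1, 3, 3).
So the schedule is: every Monday, Tuesday and Friday.
Next Tuesday: October 23, 2035.
Next Friday: October 26, 2035.
The following Monday is October 29, 2035.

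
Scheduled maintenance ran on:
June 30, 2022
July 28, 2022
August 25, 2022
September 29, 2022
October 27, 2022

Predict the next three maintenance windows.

Every date is a Thursday; gaps 28, 28, 35, 28 days.
Each is the last Thursday of its month (at least one falls on the 29th or later, ruling out '4th Thursday').
Last Thursday of November 2022: November 24, 2022.
December 2022 ends with Thursday December 29, 2022.
Last Thursday of January 2023: January 26, 2023.

November 24, 2022; December 29, 2022; January 26, 2023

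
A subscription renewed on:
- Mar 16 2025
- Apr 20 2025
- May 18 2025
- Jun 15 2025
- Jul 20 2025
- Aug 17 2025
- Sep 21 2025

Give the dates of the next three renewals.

Gaps: 35, 28, 28, 35, 28, 35 days — a mix of 28 and 35. Every date is a Sunday.
Each is the 3rd Sunday of its month.
3rd Sunday of October 2025: Oct 19 2025.
November 2025 — 3rd Sunday is Nov 16 2025.
December 2025 — 3rd Sunday is Dec 21 2025.

Oct 19 2025, Nov 16 2025, Dec 21 2025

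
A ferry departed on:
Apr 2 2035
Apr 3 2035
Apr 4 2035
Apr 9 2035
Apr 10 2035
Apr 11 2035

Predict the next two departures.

Apr 16 2035, Apr 17 2035

The gap pattern 1, 1, 5, 1, 1 repeats every 3 events.
These are the Mondays, Tuesdays and Wednesdays of each week.
Next Monday: Apr 16 2035.
Next Tuesday: Apr 17 2035.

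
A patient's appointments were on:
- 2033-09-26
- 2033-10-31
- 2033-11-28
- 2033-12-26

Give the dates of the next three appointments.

These are Mondays with 35, 28, 28-day gaps.
Each is the final Monday of its month — 2033-10-31 is past the 28th, so '4th Monday' doesn't fit.
January 2034 ends with Monday 2034-01-30.
Last Monday of February 2034: 2034-02-27.
March 2034 ends with Monday 2034-03-27.

2034-01-30, 2034-02-27, 2034-03-27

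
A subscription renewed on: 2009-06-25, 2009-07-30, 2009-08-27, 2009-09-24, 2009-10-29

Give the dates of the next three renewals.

These are Thursdays with 35, 28, 28, 35-day gaps.
Each is the final Thursday of its month — 2009-07-30 is past the 28th, so '4th Thursday' doesn't fit.
Last Thursday of November 2009: 2009-11-26.
December 2009 ends with Thursday 2009-12-31.
Last Thursday of January 2010: 2010-01-28.

2009-11-26, 2009-12-31, 2010-01-28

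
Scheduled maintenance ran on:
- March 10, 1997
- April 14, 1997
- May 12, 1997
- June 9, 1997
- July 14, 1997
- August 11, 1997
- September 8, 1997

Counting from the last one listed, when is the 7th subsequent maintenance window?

These are Mondays at 28- or 35-day spacing (35, 28, 28, 35, 28, 28).
The pattern: 2nd Monday of the month.
October 1997 — 2nd Monday is October 13, 1997.
November 1997 — 2nd Monday is November 10, 1997.
2nd Monday of December 1997: December 8, 1997.
2nd Monday of January 1998: January 12, 1998.
February 1998 — 2nd Monday is February 9, 1998.
2nd Monday of March 1998: March 9, 1998.
April 1998 — 2nd Monday is April 13, 1998.

April 13, 1998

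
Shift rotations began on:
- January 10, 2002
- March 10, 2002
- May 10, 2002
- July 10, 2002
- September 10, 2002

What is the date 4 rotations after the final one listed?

Gaps: 59, 61, 61, 62 days — not constant. Every event is on the 10th of the month.
Pattern: the 10th of every 2 months.
November 2002: November 10, 2002.
Next: January 2003 → January 10, 2003.
Next: March 2003 → March 10, 2003.
Next: May 2003 → May 10, 2003.

May 10, 2003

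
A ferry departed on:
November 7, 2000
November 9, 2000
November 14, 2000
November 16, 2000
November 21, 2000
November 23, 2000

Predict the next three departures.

Every event lands on a Tuesday or Thursday (gaps cycle 2, 5, 2, 5, 2).
So the schedule is: every Tuesday and Thursday.
The following Tuesday is November 28, 2000.
Next Thursday: November 30, 2000.
The following Tuesday is December 5, 2000.

November 28, 2000; November 30, 2000; December 5, 2000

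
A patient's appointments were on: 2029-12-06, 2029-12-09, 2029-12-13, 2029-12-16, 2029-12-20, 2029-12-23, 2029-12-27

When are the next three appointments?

2029-12-30, 2030-01-03, 2030-01-06

Gaps: 3, 4, 3, 4, 3, 4 days — not constant, but cyclic with period 2.
The events fall on every Thursday and Sunday.
Next Sunday: 2029-12-30.
The following Thursday is 2030-01-03.
Next Sunday: 2030-01-06.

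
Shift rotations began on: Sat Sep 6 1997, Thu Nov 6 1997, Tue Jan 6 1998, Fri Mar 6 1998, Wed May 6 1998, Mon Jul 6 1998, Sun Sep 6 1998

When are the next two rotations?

The day-of-month is always 6 (61, 61, 59, 61, 61, 62 days between events).
So this recurs on the 6th of every 2 months.
Next: November 1998 → Fri Nov 6 1998.
January 1999: Wed Jan 6 1999.

Fri Nov 6 1998, Wed Jan 6 1999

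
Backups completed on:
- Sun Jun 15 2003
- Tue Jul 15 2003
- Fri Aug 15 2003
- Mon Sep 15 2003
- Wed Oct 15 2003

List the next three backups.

Sat Nov 15 2003, Mon Dec 15 2003, Thu Jan 15 2004

The day-of-month is always 15 (30, 31, 31, 30 days between events).
So this recurs on the 15th of each month.
November 2003: Sat Nov 15 2003.
Next: December 2003 → Mon Dec 15 2003.
January 2004: Thu Jan 15 2004.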